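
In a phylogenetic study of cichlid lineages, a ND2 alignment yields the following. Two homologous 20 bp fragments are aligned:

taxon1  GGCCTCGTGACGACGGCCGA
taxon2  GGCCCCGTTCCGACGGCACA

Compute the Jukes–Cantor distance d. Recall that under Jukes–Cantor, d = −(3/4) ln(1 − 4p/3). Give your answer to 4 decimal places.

The sequences differ at 5 of 20 sites (5, 9, 10, 18, 19), so p = 5/20 = 0.25.
d = −(3/4) ln(1 − 4p/3) = −0.75 ln(1 − 0.333333) = −0.75 ln(0.666667)
  = −0.75 × (-0.405465) = 0.304099 substitutions/site.

0.3041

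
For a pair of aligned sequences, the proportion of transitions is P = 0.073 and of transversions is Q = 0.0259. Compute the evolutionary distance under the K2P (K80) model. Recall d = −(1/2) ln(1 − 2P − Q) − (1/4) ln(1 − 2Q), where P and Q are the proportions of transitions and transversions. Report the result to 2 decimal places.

0.11

Under the Kimura two-parameter model, d = −½ ln(1 − 2P − Q) − ¼ ln(1 − 2Q).
1 − 2P − Q = 0.8281, giving −½ ln(0.8281) = 0.094311.
1 − 2Q = 0.9482, giving −¼ ln(0.9482) = 0.013297.
d = 0.094311 + 0.013297 = 0.107608.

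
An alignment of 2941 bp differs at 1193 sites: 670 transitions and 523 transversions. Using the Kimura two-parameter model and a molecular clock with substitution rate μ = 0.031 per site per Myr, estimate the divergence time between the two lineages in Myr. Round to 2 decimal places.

9.87

P = 670/2941 ≈ 0.227814 and Q = 523/2941 ≈ 0.177831.
Under the Kimura two-parameter model, d = −½ ln(1 − 2P − Q) − ¼ ln(1 − 2Q).
1 − 2P − Q = 0.366541, giving −½ ln(0.366541) = 0.501822.
1 − 2Q = 0.644338, giving −¼ ln(0.644338) = 0.109883.
d = 0.501822 + 0.109883 = 0.611705.
Under a molecular clock d = 2μt, so t = d/(2μ) = 0.611705 / (2 × 0.031) = 9.87 Myr.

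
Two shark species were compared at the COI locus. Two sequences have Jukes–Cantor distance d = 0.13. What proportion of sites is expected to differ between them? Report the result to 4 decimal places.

p = (3/4)(1 − e^(−4d/3)) = 0.75 × (1 − e^(-0.173333)) = 0.75 × (1 − 0.840858) = 0.119357.

0.1194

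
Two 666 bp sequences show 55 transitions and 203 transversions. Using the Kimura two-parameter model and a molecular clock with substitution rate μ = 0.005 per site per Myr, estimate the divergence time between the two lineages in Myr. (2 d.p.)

P = 55/666 ≈ 0.082583 and Q = 203/666 ≈ 0.304805.
Under the Kimura two-parameter model, d = −½ ln(1 − 2P − Q) − ¼ ln(1 − 2Q).
1 − 2P − Q = 0.530029, giving −½ ln(0.530029) = 0.317412.
1 − 2Q = 0.39039, giving −¼ ln(0.39039) = 0.235152.
d = 0.317412 + 0.235152 = 0.552564.
Under a molecular clock d = 2μt, so t = d/(2μ) = 0.552564 / (2 × 0.005) = 55.26 Myr.

55.26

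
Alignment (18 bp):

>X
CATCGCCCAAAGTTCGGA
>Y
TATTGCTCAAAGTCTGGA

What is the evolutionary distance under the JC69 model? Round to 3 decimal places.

The sequences differ at 5 of 18 sites (1, 4, 7, 14, 15), so p = 5/18 ≈ 0.277778.
d = −(3/4) ln(1 − 4p/3) = −0.75 ln(1 − 0.370371) = −0.75 ln(0.629629)
  = −0.75 × (-0.462625) = 0.346969 substitutions/site.

0.347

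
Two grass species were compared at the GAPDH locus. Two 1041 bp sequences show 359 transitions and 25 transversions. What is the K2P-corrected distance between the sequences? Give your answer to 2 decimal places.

P = 359/1041 ≈ 0.344861 and Q = 25/1041 ≈ 0.024015.
Under the Kimura two-parameter model, d = −½ ln(1 − 2P − Q) − ¼ ln(1 − 2Q).
1 − 2P − Q = 0.286263, giving −½ ln(0.286263) = 0.625422.
1 − 2Q = 0.95197, giving −¼ ln(0.95197) = 0.012305.
d = 0.625422 + 0.012305 = 0.637727.

0.64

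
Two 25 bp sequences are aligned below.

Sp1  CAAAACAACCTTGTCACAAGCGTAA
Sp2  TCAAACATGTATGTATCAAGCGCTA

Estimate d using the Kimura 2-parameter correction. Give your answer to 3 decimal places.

0.572

Of 25 sites, 3 differences are transitions and 7 are transversions, so P = 3/25 = 0.12 and Q = 7/25 = 0.28.
Under the Kimura two-parameter model, d = −½ ln(1 − 2P − Q) − ¼ ln(1 − 2Q).
1 − 2P − Q = 0.48, giving −½ ln(0.48) = 0.366985.
1 − 2Q = 0.44, giving −¼ ln(0.44) = 0.205245.
d = 0.366985 + 0.205245 = 0.572230.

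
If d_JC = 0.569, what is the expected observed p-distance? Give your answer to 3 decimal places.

p = (3/4)(1 − e^(−4d/3)) = 0.75 × (1 − e^(-0.758667)) = 0.75 × (1 − 0.468290) = 0.398783.

0.399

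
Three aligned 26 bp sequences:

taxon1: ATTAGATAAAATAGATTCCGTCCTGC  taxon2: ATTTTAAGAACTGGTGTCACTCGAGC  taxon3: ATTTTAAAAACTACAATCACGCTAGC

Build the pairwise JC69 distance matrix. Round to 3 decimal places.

d(taxon1,taxon2) = 0.717, d(taxon1,taxon3) = 0.623, d(taxon2,taxon3) = 0.334

taxon1–taxon2: 12/26 sites differ → p ≈ 0.461538, d = −0.75 ln(1 − 0.615384) = 0.716632 ≈ 0.717.
taxon1–taxon3: 11/26 sites differ → p ≈ 0.423077, d = −0.75 ln(1 − 0.564103) = 0.622762 ≈ 0.623.
taxon2–taxon3: 7/26 sites differ → p ≈ 0.269231, d = −0.75 ln(1 − 0.358975) = 0.333515 ≈ 0.334.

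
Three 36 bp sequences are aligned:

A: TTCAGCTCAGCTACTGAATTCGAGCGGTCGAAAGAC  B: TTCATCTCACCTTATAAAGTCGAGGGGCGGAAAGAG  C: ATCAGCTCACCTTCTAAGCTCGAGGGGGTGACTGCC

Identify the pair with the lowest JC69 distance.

A and B

A–B: 10/36 differ, p = 0.278, d = 0.347.
A–C: 12/36 differ, p = 0.333, d = 0.441.
B–C: 11/36 differ, p = 0.306, d = 0.392.
The smallest distance is between A and B.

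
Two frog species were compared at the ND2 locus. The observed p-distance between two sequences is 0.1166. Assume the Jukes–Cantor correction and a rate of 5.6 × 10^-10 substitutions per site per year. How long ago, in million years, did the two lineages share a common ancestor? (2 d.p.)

113.15

d = −(3/4) ln(1 − 4p/3) = −0.75 ln(1 − 0.155467) = −0.75 ln(0.844533)
  = −0.75 × (-0.168971) = 0.126728 substitutions/site.
Under a molecular clock d = 2μt, so t = d/(2μ) = 0.126728 / (2 × 5.6 × 10^-10) = 113.15 million years.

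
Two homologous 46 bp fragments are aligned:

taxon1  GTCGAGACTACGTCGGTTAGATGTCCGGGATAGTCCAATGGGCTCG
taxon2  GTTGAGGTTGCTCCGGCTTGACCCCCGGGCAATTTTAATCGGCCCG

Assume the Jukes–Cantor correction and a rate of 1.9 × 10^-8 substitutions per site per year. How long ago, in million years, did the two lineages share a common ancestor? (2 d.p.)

The sequences differ at 18 of 46 sites, so p = 18/46 ≈ 0.391304.
d = −(3/4) ln(1 − 4p/3) = −0.75 ln(1 − 0.521739) = −0.75 ln(0.478261)
  = −0.75 × (-0.737599) = 0.553199 substitutions/site.
Under a molecular clock d = 2μt, so t = d/(2μ) = 0.553199 / (2 × 1.9 × 10^-8) = 14.56 million years.

14.56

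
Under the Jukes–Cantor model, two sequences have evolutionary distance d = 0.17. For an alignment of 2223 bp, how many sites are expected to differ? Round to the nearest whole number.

338

Invert JC69: p = (3/4)(1 − e^(−4d/3)) = 0.75 × (1 − e^(-0.226667)) = 0.75 × (1 − 0.797186) = 0.152111.
Expected differing sites = pL ≈ 0.152111 × 2223 = 338.142753 ≈ 338.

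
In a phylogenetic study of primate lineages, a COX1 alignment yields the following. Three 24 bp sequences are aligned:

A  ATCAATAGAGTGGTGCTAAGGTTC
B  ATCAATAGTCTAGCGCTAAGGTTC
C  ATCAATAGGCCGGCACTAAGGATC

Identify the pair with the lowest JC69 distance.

A and B

A–B: 4/24 differ, p = 0.167, d = 0.188.
A–C: 6/24 differ, p = 0.250, d = 0.304.
B–C: 5/24 differ, p = 0.208, d = 0.244.
The smallest distance is between A and B.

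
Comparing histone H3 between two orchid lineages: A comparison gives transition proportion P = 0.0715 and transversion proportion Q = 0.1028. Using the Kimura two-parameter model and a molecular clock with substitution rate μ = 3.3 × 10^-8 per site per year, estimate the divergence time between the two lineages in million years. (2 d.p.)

Under the Kimura two-parameter model, d = −½ ln(1 − 2P − Q) − ¼ ln(1 − 2Q).
1 − 2P − Q = 0.7542, giving −½ ln(0.7542) = 0.141049.
1 − 2Q = 0.7944, giving −¼ ln(0.7944) = 0.057542.
d = 0.141049 + 0.057542 = 0.198591.
Under a molecular clock d = 2μt, so t = d/(2μ) = 0.198591 / (2 × 3.3 × 10^-8) = 3.01 million years.

3.01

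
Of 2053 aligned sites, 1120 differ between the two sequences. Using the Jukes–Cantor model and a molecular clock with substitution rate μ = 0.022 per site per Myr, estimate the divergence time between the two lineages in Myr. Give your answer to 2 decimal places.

22.15

p = 1120/2053 ≈ 0.545543.
d = −(3/4) ln(1 − 4p/3) = −0.75 ln(1 − 0.727391) = −0.75 ln(0.272609)
  = −0.75 × (-1.299717) = 0.974788 substitutions/site.
Under a molecular clock d = 2μt, so t = d/(2μ) = 0.974788 / (2 × 0.022) = 22.15 Myr.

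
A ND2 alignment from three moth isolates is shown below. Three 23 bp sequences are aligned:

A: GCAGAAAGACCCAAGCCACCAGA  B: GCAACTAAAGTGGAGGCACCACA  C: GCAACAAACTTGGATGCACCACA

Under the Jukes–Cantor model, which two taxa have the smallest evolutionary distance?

A–B: 10/23 differ, p = 0.435, d = 0.650.
A–C: 11/23 differ, p = 0.478, d = 0.761.
B–C: 4/23 differ, p = 0.174, d = 0.198.
The smallest distance is between B and C.

B and C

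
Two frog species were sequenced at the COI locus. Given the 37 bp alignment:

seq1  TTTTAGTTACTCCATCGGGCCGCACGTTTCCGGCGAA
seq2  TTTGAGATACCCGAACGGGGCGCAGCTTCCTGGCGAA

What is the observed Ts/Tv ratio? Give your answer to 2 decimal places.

0.43

Transitions are A↔G and C↔T; transversions are all other mismatches.
Transitions: 3. Transversions: 7.
R = 3/7 = 0.428571… ≈ 0.43 (to 2 d.p.).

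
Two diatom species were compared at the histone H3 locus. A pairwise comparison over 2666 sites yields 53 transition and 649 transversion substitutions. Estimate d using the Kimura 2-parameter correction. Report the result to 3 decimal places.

0.333

P = 53/2666 ≈ 0.01988 and Q = 649/2666 ≈ 0.243436.
Under the Kimura two-parameter model, d = −½ ln(1 − 2P − Q) − ¼ ln(1 − 2Q).
1 − 2P − Q = 0.716804, giving −½ ln(0.716804) = 0.166476.
1 − 2Q = 0.513128, giving −¼ ln(0.513128) = 0.166807.
d = 0.166476 + 0.166807 = 0.333283.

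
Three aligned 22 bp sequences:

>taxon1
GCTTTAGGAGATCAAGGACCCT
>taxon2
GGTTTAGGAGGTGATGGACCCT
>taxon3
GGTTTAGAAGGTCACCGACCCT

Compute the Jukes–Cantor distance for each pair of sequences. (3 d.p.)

taxon1–taxon2: 4/22 sites differ → p ≈ 0.181818, d = −0.75 ln(1 − 0.242424) = 0.208224 ≈ 0.208.
taxon1–taxon3: 5/22 sites differ → p ≈ 0.227273, d = −0.75 ln(1 − 0.303031) = 0.270761 ≈ 0.271.
taxon2–taxon3: 4/22 sites differ → p ≈ 0.181818, d = −0.75 ln(1 − 0.242424) = 0.208224 ≈ 0.208.

d(taxon1,taxon2) = 0.208, d(taxon1,taxon3) = 0.271, d(taxon2,taxon3) = 0.208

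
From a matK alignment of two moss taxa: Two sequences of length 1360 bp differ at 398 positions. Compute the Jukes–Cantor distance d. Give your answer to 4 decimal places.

p = 398/1360 ≈ 0.292647.
d = −(3/4) ln(1 − 4p/3) = −0.75 ln(1 − 0.390196) = −0.75 ln(0.609804)
  = −0.75 × (-0.494618) = 0.370964 substitutions/site.

0.3710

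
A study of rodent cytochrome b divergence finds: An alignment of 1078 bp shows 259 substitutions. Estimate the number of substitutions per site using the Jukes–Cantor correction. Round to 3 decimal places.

0.290

p = 259/1078 ≈ 0.24026.
d = −(3/4) ln(1 − 4p/3) = −0.75 ln(1 − 0.320347) = −0.75 ln(0.679653)
  = −0.75 × (-0.386173) = 0.289630 substitutions/site.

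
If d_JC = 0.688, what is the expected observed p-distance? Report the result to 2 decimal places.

0.45

p = (3/4)(1 − e^(−4d/3)) = 0.75 × (1 − e^(-0.917333)) = 0.75 × (1 − 0.399583) = 0.450313.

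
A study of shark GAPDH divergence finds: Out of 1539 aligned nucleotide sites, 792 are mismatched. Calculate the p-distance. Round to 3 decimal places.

p = 792/1539 = 0.514619… ≈ 0.515 (to 3 d.p.).

0.515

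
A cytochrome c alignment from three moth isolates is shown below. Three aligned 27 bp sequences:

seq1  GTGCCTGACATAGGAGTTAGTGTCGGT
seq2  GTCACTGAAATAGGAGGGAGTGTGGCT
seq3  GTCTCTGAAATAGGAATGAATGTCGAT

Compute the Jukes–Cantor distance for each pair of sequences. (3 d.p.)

d(seq1,seq2) = 0.318, d(seq1,seq3) = 0.318, d(seq2,seq3) = 0.264

seq1–seq2: 7/27 sites differ → p ≈ 0.259259, d = −0.75 ln(1 − 0.345679) = 0.318118 ≈ 0.318.
seq1–seq3: 7/27 sites differ → p ≈ 0.259259, d = −0.75 ln(1 − 0.345679) = 0.318118 ≈ 0.318.
seq2–seq3: 6/27 sites differ → p ≈ 0.222222, d = −0.75 ln(1 − 0.296296) = 0.263548 ≈ 0.264.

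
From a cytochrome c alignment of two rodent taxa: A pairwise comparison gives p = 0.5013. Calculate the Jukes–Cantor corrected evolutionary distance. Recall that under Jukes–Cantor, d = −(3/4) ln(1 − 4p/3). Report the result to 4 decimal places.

d = −(3/4) ln(1 − 4p/3) = −0.75 ln(1 − 0.6684) = −0.75 ln(0.3316)
  = −0.75 × (-1.103826) = 0.827870 substitutions/site.

0.8279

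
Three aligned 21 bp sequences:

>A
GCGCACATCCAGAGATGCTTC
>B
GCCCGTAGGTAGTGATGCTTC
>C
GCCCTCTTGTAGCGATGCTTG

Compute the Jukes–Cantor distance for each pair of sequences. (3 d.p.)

d(A,B) = 0.441, d(A,C) = 0.441, d(B,C) = 0.360

A–B: 7/21 sites differ → p ≈ 0.333333, d = −0.75 ln(1 − 0.444444) = 0.440839 ≈ 0.441.
A–C: 7/21 sites differ → p ≈ 0.333333, d = −0.75 ln(1 − 0.444444) = 0.440839 ≈ 0.441.
B–C: 6/21 sites differ → p ≈ 0.285714, d = −0.75 ln(1 − 0.380952) = 0.359679 ≈ 0.360.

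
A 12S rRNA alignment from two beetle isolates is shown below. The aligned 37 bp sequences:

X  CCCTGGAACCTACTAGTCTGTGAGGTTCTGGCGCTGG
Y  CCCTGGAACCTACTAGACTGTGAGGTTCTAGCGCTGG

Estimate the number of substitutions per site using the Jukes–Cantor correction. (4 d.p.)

0.0561

The sequences differ at 2 of 37 sites (17, 30), so p = 2/37 ≈ 0.054054.
d = −(3/4) ln(1 − 4p/3) = −0.75 ln(1 − 0.072072) = −0.75 ln(0.927928)
  = −0.75 × (-0.074801) = 0.056101 substitutions/site.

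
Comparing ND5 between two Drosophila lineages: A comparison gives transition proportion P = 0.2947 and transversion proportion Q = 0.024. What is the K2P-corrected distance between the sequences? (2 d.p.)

Under the Kimura two-parameter model, d = −½ ln(1 − 2P − Q) − ¼ ln(1 − 2Q).
1 − 2P − Q = 0.3866, giving −½ ln(0.3866) = 0.475182.
1 − 2Q = 0.952, giving −¼ ln(0.952) = 0.012298.
d = 0.475182 + 0.012298 = 0.487480.

0.49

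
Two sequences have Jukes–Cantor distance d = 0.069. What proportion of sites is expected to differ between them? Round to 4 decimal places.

p = (3/4)(1 − e^(−4d/3)) = 0.75 × (1 − e^(-0.092)) = 0.75 × (1 − 0.912105) = 0.065921.

0.0659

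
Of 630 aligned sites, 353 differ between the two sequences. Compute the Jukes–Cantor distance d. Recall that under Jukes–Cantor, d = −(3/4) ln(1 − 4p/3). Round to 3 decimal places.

1.031

p = 353/630 ≈ 0.560317.
d = −(3/4) ln(1 − 4p/3) = −0.75 ln(1 − 0.747089) = −0.75 ln(0.252911)
  = −0.75 × (-1.374718) = 1.031039 substitutions/site.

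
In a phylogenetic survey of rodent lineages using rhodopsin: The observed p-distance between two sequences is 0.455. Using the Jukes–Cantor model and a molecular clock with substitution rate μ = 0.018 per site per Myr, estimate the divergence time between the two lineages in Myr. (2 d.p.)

19.44

d = −(3/4) ln(1 − 4p/3) = −0.75 ln(1 − 0.606667) = −0.75 ln(0.393333)
  = −0.75 × (-0.933099) = 0.699824 substitutions/site.
Under a molecular clock d = 2μt, so t = d/(2μ) = 0.699824 / (2 × 0.018) = 19.44 Myr.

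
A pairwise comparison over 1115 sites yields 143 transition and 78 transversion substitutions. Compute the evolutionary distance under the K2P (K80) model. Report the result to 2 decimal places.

P = 143/1115 ≈ 0.128251 and Q = 78/1115 ≈ 0.069955.
Under the Kimura two-parameter model, d = −½ ln(1 − 2P − Q) − ¼ ln(1 − 2Q).
1 − 2P − Q = 0.673543, giving −½ ln(0.673543) = 0.197602.
1 − 2Q = 0.86009, giving −¼ ln(0.86009) = 0.037680.
d = 0.197602 + 0.037680 = 0.235282.

0.24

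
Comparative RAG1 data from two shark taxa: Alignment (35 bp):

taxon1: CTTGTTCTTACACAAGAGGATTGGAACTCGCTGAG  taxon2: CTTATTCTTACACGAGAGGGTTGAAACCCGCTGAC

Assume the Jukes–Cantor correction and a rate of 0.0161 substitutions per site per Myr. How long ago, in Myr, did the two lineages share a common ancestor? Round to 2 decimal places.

6.04

The sequences differ at 6 of 35 sites (4, 14, 20, 24, 28, 35), so p = 6/35 ≈ 0.171429.
d = −(3/4) ln(1 − 4p/3) = −0.75 ln(1 − 0.228572) = −0.75 ln(0.771428)
  = −0.75 × (-0.259512) = 0.194634 substitutions/site.
Under a molecular clock d = 2μt, so t = d/(2μ) = 0.194634 / (2 × 0.0161) = 6.04 Myr.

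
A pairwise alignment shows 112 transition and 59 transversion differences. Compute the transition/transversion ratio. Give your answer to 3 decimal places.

1.898

R = 112/59 = 1.898305… ≈ 1.898 (to 3 d.p.).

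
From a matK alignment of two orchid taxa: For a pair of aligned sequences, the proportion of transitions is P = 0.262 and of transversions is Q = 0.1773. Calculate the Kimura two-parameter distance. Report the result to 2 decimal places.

0.71

Under the Kimura two-parameter model, d = −½ ln(1 − 2P − Q) − ¼ ln(1 − 2Q).
1 − 2P − Q = 0.2987, giving −½ ln(0.2987) = 0.604158.
1 − 2Q = 0.6454, giving −¼ ln(0.6454) = 0.109471.
d = 0.604158 + 0.109471 = 0.713629.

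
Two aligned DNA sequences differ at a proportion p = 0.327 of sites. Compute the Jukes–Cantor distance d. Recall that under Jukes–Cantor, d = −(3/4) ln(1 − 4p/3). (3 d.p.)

d = −(3/4) ln(1 − 4p/3) = −0.75 ln(1 − 0.436) = −0.75 ln(0.564)
  = −0.75 × (-0.572701) = 0.429526 substitutions/site.

0.430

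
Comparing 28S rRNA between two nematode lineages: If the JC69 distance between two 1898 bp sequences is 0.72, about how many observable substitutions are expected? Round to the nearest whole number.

878

Invert JC69: p = (3/4)(1 − e^(−4d/3)) = 0.75 × (1 − e^(-0.96)) = 0.75 × (1 − 0.382893) = 0.462830.
Expected differing sites = pL ≈ 0.462830 × 1898 = 878.45134 ≈ 878.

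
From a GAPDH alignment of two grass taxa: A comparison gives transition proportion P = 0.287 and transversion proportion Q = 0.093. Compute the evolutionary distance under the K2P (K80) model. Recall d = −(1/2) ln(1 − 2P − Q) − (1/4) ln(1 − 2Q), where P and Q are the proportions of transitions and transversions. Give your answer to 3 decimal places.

Under the Kimura two-parameter model, d = −½ ln(1 − 2P − Q) − ¼ ln(1 − 2Q).
1 − 2P − Q = 0.333, giving −½ ln(0.333) = 0.549806.
1 − 2Q = 0.814, giving −¼ ln(0.814) = 0.051449.
d = 0.549806 + 0.051449 = 0.601255.

0.601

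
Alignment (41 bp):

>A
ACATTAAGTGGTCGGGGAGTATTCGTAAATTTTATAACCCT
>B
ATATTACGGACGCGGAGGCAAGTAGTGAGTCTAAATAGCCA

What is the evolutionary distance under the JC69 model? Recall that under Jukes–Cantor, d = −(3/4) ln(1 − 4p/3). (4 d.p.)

The sequences differ at 20 of 41 sites, so p = 20/41 ≈ 0.487805.
d = −(3/4) ln(1 − 4p/3) = −0.75 ln(1 − 0.650407) = −0.75 ln(0.349593)
  = −0.75 × (-1.050986) = 0.788240 substitutions/site.

0.7882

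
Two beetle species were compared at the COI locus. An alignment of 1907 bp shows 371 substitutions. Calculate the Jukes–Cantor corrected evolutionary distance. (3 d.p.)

0.225

p = 371/1907 ≈ 0.194546.
d = −(3/4) ln(1 − 4p/3) = −0.75 ln(1 − 0.259395) = −0.75 ln(0.740605)
  = −0.75 × (-0.300288) = 0.225216 substitutions/site.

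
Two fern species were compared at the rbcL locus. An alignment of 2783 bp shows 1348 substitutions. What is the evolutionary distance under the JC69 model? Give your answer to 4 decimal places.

0.7785

p = 1348/2783 ≈ 0.484369.
d = −(3/4) ln(1 − 4p/3) = −0.75 ln(1 − 0.645825) = −0.75 ln(0.354175)
  = −0.75 × (-1.037964) = 0.778473 substitutions/site.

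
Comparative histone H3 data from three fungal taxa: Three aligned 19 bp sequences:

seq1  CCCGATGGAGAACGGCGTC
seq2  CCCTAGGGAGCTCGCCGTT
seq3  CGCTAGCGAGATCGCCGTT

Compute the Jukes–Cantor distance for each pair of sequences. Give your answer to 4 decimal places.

seq1–seq2: 6/19 sites differ → p ≈ 0.315789, d = −0.75 ln(1 − 0.421052) = 0.409907 ≈ 0.4099.
seq1–seq3: 7/19 sites differ → p ≈ 0.368421, d = −0.75 ln(1 − 0.491228) = 0.506816 ≈ 0.5068.
seq2–seq3: 3/19 sites differ → p ≈ 0.157895, d = −0.75 ln(1 − 0.210527) = 0.177292 ≈ 0.1773.

d(seq1,seq2) = 0.4099, d(seq1,seq3) = 0.5068, d(seq2,seq3) = 0.1773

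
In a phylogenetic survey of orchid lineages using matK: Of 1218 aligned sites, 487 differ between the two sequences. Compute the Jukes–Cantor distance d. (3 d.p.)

p = 487/1218 ≈ 0.399836.
d = −(3/4) ln(1 − 4p/3) = −0.75 ln(1 − 0.533115) = −0.75 ln(0.466885)
  = −0.75 × (-0.761672) = 0.571254 substitutions/site.

0.571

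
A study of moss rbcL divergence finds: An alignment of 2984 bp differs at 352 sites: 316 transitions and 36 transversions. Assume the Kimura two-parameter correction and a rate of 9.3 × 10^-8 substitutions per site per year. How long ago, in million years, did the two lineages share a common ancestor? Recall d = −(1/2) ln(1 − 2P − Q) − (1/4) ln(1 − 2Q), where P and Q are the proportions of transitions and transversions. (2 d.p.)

P = 316/2984 ≈ 0.105898 and Q = 36/2984 ≈ 0.012064.
Under the Kimura two-parameter model, d = −½ ln(1 − 2P − Q) − ¼ ln(1 − 2Q).
1 − 2P − Q = 0.77614, giving −½ ln(0.77614) = 0.126711.
1 − 2Q = 0.975872, giving −¼ ln(0.975872) = 0.006106.
d = 0.126711 + 0.006106 = 0.132817.
Under a molecular clock d = 2μt, so t = d/(2μ) = 0.132817 / (2 × 9.3 × 10^-8) = 0.71 million years.

0.71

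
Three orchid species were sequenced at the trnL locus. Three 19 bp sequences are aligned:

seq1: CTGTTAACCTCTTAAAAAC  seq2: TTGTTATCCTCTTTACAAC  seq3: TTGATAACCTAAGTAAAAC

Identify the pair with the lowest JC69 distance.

seq1–seq2: 4/19 differ, p = 0.211, d = 0.247.
seq1–seq3: 6/19 differ, p = 0.316, d = 0.410.
seq2–seq3: 6/19 differ, p = 0.316, d = 0.410.
The smallest distance is between seq1 and seq2.

seq1 and seq2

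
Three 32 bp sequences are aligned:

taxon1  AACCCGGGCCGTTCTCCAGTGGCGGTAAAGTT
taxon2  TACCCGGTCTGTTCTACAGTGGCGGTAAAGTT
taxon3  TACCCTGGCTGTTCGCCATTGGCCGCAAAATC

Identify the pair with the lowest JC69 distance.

taxon1 and taxon2

taxon1–taxon2: 4/32 differ, p = 0.125, d = 0.137.
taxon1–taxon3: 9/32 differ, p = 0.281, d = 0.353.
taxon2–taxon3: 9/32 differ, p = 0.281, d = 0.353.
The smallest distance is between taxon1 and taxon2.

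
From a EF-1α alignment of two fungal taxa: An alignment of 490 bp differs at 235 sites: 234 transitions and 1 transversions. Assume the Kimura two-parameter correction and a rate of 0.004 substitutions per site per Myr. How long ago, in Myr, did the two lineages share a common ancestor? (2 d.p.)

P = 234/490 ≈ 0.477551 and Q = 1/490 ≈ 0.002041.
Under the Kimura two-parameter model, d = −½ ln(1 − 2P − Q) − ¼ ln(1 − 2Q).
1 − 2P − Q = 0.042857, giving −½ ln(0.042857) = 1.574943.
1 − 2Q = 0.995918, giving −¼ ln(0.995918) = 0.001023.
d = 1.574943 + 0.001023 = 1.575966.
Under a molecular clock d = 2μt, so t = d/(2μ) = 1.575966 / (2 × 0.004) = 197.00 Myr.

197.00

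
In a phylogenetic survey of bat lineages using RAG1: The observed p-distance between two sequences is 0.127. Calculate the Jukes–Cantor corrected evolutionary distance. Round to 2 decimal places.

0.14

d = −(3/4) ln(1 − 4p/3) = −0.75 ln(1 − 0.169333) = −0.75 ln(0.830667)
  = −0.75 × (-0.185526) = 0.139145 substitutions/site.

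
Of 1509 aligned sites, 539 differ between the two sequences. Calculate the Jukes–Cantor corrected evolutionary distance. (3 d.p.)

0.485

p = 539/1509 ≈ 0.35719.
d = −(3/4) ln(1 − 4p/3) = −0.75 ln(1 − 0.476253) = −0.75 ln(0.523747)
  = −0.75 × (-0.646747) = 0.485060 substitutions/site.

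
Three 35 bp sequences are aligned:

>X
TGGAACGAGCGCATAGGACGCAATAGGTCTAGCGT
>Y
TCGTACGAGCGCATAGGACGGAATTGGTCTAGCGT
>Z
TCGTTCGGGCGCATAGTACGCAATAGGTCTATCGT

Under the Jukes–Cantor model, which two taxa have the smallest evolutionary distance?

X and Y

X–Y: 4/35 differ, p = 0.114, d = 0.124.
X–Z: 6/35 differ, p = 0.171, d = 0.195.
Y–Z: 6/35 differ, p = 0.171, d = 0.195.
The smallest distance is between X and Y.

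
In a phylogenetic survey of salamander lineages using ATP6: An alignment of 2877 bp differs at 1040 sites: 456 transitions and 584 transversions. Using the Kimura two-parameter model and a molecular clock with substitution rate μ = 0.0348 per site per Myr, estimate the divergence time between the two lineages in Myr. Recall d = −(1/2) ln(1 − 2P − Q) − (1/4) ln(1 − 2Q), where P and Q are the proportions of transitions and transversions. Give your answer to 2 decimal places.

7.14

P = 456/2877 ≈ 0.158498 and Q = 584/2877 ≈ 0.202989.
Under the Kimura two-parameter model, d = −½ ln(1 − 2P − Q) − ¼ ln(1 − 2Q).
1 − 2P − Q = 0.480015, giving −½ ln(0.480015) = 0.366969.
1 − 2Q = 0.594022, giving −¼ ln(0.594022) = 0.130210.
d = 0.366969 + 0.130210 = 0.497179.
Under a molecular clock d = 2μt, so t = d/(2μ) = 0.497179 / (2 × 0.0348) = 7.14 Myr.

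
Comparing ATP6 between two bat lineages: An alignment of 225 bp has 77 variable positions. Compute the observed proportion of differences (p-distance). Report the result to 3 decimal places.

0.342

p = 77/225 = 0.342222… ≈ 0.342 (to 3 d.p.).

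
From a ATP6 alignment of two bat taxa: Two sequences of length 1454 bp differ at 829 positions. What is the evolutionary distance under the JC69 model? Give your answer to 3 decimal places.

p = 829/1454 ≈ 0.570151.
d = −(3/4) ln(1 − 4p/3) = −0.75 ln(1 − 0.760201) = −0.75 ln(0.239799)
  = −0.75 × (-1.427954) = 1.070966 substitutions/site.

1.071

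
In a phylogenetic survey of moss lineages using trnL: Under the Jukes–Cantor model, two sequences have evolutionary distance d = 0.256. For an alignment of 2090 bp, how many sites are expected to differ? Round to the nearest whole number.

Invert JC69: p = (3/4)(1 − e^(−4d/3)) = 0.75 × (1 − e^(-0.341333)) = 0.75 × (1 − 0.710822) = 0.216884.
Expected differing sites = pL ≈ 0.216884 × 2090 = 453.28756 ≈ 453.

453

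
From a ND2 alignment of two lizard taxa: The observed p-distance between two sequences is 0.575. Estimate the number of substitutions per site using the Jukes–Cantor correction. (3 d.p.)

d = −(3/4) ln(1 − 4p/3) = −0.75 ln(1 − 0.766667) = −0.75 ln(0.233333)
  = −0.75 × (-1.455289) = 1.091467 substitutions/site.

1.091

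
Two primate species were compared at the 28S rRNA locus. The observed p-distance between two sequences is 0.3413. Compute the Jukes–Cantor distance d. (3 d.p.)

0.455

d = −(3/4) ln(1 − 4p/3) = −0.75 ln(1 − 0.455067) = −0.75 ln(0.544933)
  = −0.75 × (-0.607092) = 0.455319 substitutions/site.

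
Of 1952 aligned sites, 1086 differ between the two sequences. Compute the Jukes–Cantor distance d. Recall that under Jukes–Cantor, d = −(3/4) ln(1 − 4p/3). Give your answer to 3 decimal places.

1.016

p = 1086/1952 ≈ 0.556352.
d = −(3/4) ln(1 − 4p/3) = −0.75 ln(1 − 0.741803) = −0.75 ln(0.258197)
  = −0.75 × (-1.354032) = 1.015524 substitutions/site.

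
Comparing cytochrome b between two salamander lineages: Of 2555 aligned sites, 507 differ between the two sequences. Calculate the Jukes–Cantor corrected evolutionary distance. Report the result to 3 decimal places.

p = 507/2555 ≈ 0.198434.
d = −(3/4) ln(1 − 4p/3) = −0.75 ln(1 − 0.264579) = −0.75 ln(0.735421)
  = −0.75 × (-0.307312) = 0.230484 substitutions/site.

0.230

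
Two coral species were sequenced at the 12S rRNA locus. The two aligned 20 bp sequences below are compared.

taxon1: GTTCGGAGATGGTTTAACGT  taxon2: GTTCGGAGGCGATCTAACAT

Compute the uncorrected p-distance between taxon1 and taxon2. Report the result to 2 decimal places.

0.25

The sequences differ at 5 of 20 positions (sites 9, 10, 12, 14, 19).
p = 5/20 = 0.25.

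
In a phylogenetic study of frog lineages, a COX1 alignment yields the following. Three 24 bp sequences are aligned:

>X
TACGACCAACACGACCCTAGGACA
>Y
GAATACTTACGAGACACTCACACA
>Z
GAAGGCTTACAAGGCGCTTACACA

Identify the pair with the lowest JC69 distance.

X–Y: 11/24 differ, p = 0.458, d = 0.708.
X–Z: 11/24 differ, p = 0.458, d = 0.708.
Y–Z: 6/24 differ, p = 0.250, d = 0.304.
The smallest distance is between Y and Z.

Y and Z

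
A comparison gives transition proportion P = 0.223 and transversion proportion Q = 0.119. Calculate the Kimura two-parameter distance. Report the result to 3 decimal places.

0.484

Under the Kimura two-parameter model, d = −½ ln(1 − 2P − Q) − ¼ ln(1 − 2Q).
1 − 2P − Q = 0.435, giving −½ ln(0.435) = 0.416205.
1 − 2Q = 0.762, giving −¼ ln(0.762) = 0.067952.
d = 0.416205 + 0.067952 = 0.484157.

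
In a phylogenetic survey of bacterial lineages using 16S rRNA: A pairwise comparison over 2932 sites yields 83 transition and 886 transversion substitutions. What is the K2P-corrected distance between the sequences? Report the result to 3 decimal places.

P = 83/2932 ≈ 0.028308 and Q = 886/2932 ≈ 0.302183.
Under the Kimura two-parameter model, d = −½ ln(1 − 2P − Q) − ¼ ln(1 − 2Q).
1 − 2P − Q = 0.641201, giving −½ ln(0.641201) = 0.222206.
1 − 2Q = 0.395634, giving −¼ ln(0.395634) = 0.231816.
d = 0.222206 + 0.231816 = 0.454022.

0.454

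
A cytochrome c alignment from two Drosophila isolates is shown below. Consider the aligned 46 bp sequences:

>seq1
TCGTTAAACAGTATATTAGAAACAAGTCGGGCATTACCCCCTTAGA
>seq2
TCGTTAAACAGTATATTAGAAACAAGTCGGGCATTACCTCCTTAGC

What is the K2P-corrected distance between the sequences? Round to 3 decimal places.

Of 46 sites, 1 differences are transitions and 1 are transversions, so P = 1/46 ≈ 0.021739 and Q = 1/46 ≈ 0.021739.
Under the Kimura two-parameter model, d = −½ ln(1 − 2P − Q) − ¼ ln(1 − 2Q).
1 − 2P − Q = 0.934783, giving −½ ln(0.934783) = 0.033720.
1 − 2Q = 0.956522, giving −¼ ln(0.956522) = 0.011113.
d = 0.033720 + 0.011113 = 0.044833.

0.045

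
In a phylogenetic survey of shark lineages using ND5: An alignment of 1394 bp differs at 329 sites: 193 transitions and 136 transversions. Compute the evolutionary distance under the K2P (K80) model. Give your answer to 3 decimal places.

P = 193/1394 ≈ 0.138451 and Q = 136/1394 ≈ 0.097561.
Under the Kimura two-parameter model, d = −½ ln(1 − 2P − Q) − ¼ ln(1 − 2Q).
1 − 2P − Q = 0.625537, giving −½ ln(0.625537) = 0.234572.
1 − 2Q = 0.804878, giving −¼ ln(0.804878) = 0.054266.
d = 0.234572 + 0.054266 = 0.288838.

0.289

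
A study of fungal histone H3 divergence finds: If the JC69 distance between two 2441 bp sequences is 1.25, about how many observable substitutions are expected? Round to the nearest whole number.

Invert JC69: p = (3/4)(1 − e^(−4d/3)) = 0.75 × (1 − e^(-1.666667)) = 0.75 × (1 − 0.188876) = 0.608343.
Expected differing sites = pL ≈ 0.608343 × 2441 = 1484.965263 ≈ 1485.

1485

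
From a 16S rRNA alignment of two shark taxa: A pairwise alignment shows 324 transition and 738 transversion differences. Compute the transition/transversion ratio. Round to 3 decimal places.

0.439

R = 324/738 = 0.439024… ≈ 0.439 (to 3 d.p.).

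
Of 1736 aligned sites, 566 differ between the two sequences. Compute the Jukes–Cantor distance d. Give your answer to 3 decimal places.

p = 566/1736 ≈ 0.326037.
d = −(3/4) ln(1 − 4p/3) = −0.75 ln(1 − 0.434716) = −0.75 ln(0.565284)
  = −0.75 × (-0.570427) = 0.427820 substitutions/site.

0.428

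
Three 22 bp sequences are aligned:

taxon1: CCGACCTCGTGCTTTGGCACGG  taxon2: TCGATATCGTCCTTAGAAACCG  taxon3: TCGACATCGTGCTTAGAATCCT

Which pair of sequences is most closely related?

taxon2 and taxon3

taxon1–taxon2: 8/22 differ, p = 0.364, d = 0.497.
taxon1–taxon3: 8/22 differ, p = 0.364, d = 0.497.
taxon2–taxon3: 4/22 differ, p = 0.182, d = 0.208.
The smallest distance is between taxon2 and taxon3.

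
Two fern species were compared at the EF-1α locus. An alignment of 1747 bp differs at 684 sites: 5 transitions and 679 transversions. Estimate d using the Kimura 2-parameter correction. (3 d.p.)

P = 5/1747 ≈ 0.002862 and Q = 679/1747 ≈ 0.388666.
Under the Kimura two-parameter model, d = −½ ln(1 − 2P − Q) − ¼ ln(1 − 2Q).
1 − 2P − Q = 0.60561, giving −½ ln(0.60561) = 0.250760.
1 − 2Q = 0.222668, giving −¼ ln(0.222668) = 0.375518.
d = 0.250760 + 0.375518 = 0.626278.

0.626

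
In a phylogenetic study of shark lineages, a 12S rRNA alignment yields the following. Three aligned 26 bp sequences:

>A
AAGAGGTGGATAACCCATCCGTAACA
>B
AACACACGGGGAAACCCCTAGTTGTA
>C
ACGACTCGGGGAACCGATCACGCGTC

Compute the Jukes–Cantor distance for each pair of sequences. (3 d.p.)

A–B: 14/26 sites differ → p ≈ 0.538462, d = −0.75 ln(1 − 0.717949) = 0.949251 ≈ 0.949.
A–C: 14/26 sites differ → p ≈ 0.538462, d = −0.75 ln(1 − 0.717949) = 0.949251 ≈ 0.949.
B–C: 12/26 sites differ → p ≈ 0.461538, d = −0.75 ln(1 − 0.615384) = 0.716632 ≈ 0.717.

d(A,B) = 0.949, d(A,C) = 0.949, d(B,C) = 0.717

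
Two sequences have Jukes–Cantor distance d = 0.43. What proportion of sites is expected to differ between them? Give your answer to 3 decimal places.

p = (3/4)(1 − e^(−4d/3)) = 0.75 × (1 − e^(-0.573333)) = 0.75 × (1 − 0.563644) = 0.327267.

0.327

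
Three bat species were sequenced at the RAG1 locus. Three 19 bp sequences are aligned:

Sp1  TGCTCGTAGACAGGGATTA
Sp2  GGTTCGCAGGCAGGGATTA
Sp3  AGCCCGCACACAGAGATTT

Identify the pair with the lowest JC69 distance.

Sp1 and Sp2

Sp1–Sp2: 4/19 differ, p = 0.211, d = 0.247.
Sp1–Sp3: 6/19 differ, p = 0.316, d = 0.410.
Sp2–Sp3: 7/19 differ, p = 0.368, d = 0.507.
The smallest distance is between Sp1 and Sp2.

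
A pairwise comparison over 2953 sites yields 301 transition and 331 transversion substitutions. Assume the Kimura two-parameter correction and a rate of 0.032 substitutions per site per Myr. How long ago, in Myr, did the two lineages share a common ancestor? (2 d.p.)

P = 301/2953 ≈ 0.10193 and Q = 331/2953 ≈ 0.112089.
Under the Kimura two-parameter model, d = −½ ln(1 − 2P − Q) − ¼ ln(1 − 2Q).
1 − 2P − Q = 0.684051, giving −½ ln(0.684051) = 0.189861.
1 − 2Q = 0.775822, giving −¼ ln(0.775822) = 0.063458.
d = 0.189861 + 0.063458 = 0.253319.
Under a molecular clock d = 2μt, so t = d/(2μ) = 0.253319 / (2 × 0.032) = 3.96 Myr.

3.96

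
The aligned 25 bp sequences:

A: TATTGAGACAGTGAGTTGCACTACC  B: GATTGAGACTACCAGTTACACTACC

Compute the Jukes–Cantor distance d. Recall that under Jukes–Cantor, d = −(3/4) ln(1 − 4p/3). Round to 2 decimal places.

0.29

The sequences differ at 6 of 25 sites (1, 10, 11, 12, 13, 18), so p = 6/25 = 0.24.
d = −(3/4) ln(1 − 4p/3) = −0.75 ln(1 − 0.32) = −0.75 ln(0.68)
  = −0.75 × (-0.385662) = 0.289247 substitutions/site.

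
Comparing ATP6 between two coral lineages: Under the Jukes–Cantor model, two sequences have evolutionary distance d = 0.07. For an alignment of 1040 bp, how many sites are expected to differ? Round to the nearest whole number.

70

Invert JC69: p = (3/4)(1 − e^(−4d/3)) = 0.75 × (1 − e^(-0.093333)) = 0.75 × (1 − 0.910890) = 0.066833.
Expected differing sites = pL ≈ 0.066833 × 1040 = 69.50632 ≈ 70.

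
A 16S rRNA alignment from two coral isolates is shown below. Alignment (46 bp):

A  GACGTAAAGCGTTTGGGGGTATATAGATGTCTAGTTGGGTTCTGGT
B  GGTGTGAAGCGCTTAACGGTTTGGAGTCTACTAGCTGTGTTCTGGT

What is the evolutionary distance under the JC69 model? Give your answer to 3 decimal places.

The sequences differ at 16 of 46 sites, so p = 16/46 ≈ 0.347826.
d = −(3/4) ln(1 − 4p/3) = −0.75 ln(1 − 0.463768) = −0.75 ln(0.536232)
  = −0.75 × (-0.623188) = 0.467391 substitutions/site.

0.467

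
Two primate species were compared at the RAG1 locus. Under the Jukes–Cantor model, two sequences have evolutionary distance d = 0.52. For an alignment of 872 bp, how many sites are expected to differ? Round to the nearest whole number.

327

Invert JC69: p = (3/4)(1 − e^(−4d/3)) = 0.75 × (1 − e^(-0.693333)) = 0.75 × (1 − 0.499907) = 0.375070.
Expected differing sites = pL ≈ 0.375070 × 872 = 327.06104 ≈ 327.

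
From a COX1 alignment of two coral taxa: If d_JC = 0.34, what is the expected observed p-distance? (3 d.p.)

0.273

p = (3/4)(1 − e^(−4d/3)) = 0.75 × (1 − e^(-0.453333)) = 0.75 × (1 − 0.635506) = 0.273371.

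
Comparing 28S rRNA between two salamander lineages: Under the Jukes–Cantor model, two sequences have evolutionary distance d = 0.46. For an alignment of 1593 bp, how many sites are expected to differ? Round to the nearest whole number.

Invert JC69: p = (3/4)(1 − e^(−4d/3)) = 0.75 × (1 − e^(-0.613333)) = 0.75 × (1 − 0.541543) = 0.343843.
Expected differing sites = pL ≈ 0.343843 × 1593 = 547.741899 ≈ 548.

548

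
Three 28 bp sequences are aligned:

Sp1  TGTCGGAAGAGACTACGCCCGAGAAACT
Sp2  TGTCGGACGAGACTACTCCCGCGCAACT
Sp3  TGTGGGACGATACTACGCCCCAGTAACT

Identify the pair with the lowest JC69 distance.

Sp1 and Sp2

Sp1–Sp2: 4/28 differ, p = 0.143, d = 0.158.
Sp1–Sp3: 5/28 differ, p = 0.179, d = 0.204.
Sp2–Sp3: 6/28 differ, p = 0.214, d = 0.252.
The smallest distance is between Sp1 and Sp2.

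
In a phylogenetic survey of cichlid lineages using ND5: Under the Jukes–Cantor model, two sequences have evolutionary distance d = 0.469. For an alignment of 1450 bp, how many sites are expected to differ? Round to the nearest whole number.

506

Invert JC69: p = (3/4)(1 − e^(−4d/3)) = 0.75 × (1 − e^(-0.625333)) = 0.75 × (1 − 0.535083) = 0.348688.
Expected differing sites = pL ≈ 0.348688 × 1450 = 505.5976 ≈ 506.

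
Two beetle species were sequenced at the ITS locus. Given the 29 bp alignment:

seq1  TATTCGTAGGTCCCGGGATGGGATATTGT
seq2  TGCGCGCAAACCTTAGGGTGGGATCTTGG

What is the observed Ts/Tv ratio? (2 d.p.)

Transitions are A↔G and C↔T; transversions are all other mismatches.
Transitions: 10. Transversions: 3.
R = 10/3 = 3.333333… ≈ 3.33 (to 2 d.p.).

3.33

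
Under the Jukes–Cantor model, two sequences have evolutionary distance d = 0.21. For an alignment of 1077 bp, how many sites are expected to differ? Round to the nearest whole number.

Invert JC69: p = (3/4)(1 − e^(−4d/3)) = 0.75 × (1 − e^(-0.28)) = 0.75 × (1 − 0.755784) = 0.183162.
Expected differing sites = pL ≈ 0.183162 × 1077 = 197.265474 ≈ 197.

197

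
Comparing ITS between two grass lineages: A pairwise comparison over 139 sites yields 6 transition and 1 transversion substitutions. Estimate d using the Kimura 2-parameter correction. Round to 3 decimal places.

0.053

P = 6/139 ≈ 0.043165 and Q = 1/139 ≈ 0.007194.
Under the Kimura two-parameter model, d = −½ ln(1 − 2P − Q) − ¼ ln(1 − 2Q).
1 − 2P − Q = 0.906476, giving −½ ln(0.906476) = 0.049095.
1 − 2Q = 0.985612, giving −¼ ln(0.985612) = 0.003623.
d = 0.049095 + 0.003623 = 0.052718.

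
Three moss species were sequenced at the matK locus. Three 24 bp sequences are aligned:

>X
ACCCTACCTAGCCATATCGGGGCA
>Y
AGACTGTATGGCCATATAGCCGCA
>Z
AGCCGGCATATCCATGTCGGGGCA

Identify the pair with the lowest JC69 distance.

X and Z

X–Y: 9/24 differ, p = 0.375, d = 0.520.
X–Z: 6/24 differ, p = 0.250, d = 0.304.
Y–Z: 9/24 differ, p = 0.375, d = 0.520.
The smallest distance is between X and Z.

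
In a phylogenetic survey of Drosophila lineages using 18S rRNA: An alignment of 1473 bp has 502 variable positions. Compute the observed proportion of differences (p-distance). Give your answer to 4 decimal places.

0.3408

p = 502/1473 = 0.340801… ≈ 0.3408 (to 4 d.p.).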